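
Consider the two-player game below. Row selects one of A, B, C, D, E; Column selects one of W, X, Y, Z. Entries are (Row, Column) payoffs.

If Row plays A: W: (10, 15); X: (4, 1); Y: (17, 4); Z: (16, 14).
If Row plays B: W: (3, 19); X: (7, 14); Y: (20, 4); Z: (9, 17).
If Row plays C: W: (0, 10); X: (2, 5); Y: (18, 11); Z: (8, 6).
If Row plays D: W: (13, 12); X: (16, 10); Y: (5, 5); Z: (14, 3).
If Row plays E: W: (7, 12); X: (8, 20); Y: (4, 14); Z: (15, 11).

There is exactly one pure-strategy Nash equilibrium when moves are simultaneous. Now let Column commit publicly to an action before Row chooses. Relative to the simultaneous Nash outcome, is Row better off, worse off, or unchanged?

Work backward from Row's decision.
- W → Row plays D (best of 10, 3, 0, 13, 7); Column gets 12.
- X → Row plays D (best of 4, 7, 2, 16, 8); Column gets 10.
- Y → Row plays B (best of 17, 20, 18, 5, 4); Column gets 4.
- Z → Row plays A (best of 16, 9, 8, 14, 15); Column gets 14.
Among 12, 10, 4, 14, the best is 14 at Z. Subgame-perfect outcome: (A, Z) with payoffs (16, 14).
Now find the simultaneous Nash equilibrium.
Row's best replies: W→D; X→D; Y→B; Z→A.
Column's best replies: A→W; B→W; C→Y; D→W; E→X.
Only (D, W) has each player best-responding; Nash payoffs (13, 12).
Row earns 16 sequentially versus 13 at the Nash outcome: better off.

better off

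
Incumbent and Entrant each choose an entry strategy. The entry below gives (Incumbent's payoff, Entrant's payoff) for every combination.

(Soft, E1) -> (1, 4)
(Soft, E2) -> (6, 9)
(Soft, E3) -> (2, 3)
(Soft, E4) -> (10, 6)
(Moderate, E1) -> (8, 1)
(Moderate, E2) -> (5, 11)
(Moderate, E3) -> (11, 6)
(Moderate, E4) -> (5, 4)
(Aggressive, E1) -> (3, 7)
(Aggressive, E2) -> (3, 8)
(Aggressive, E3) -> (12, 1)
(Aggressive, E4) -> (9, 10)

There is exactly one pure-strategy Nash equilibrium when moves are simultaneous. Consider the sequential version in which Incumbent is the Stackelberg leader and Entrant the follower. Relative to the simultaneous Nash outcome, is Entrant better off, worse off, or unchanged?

Entrant best-responds to each possible Incumbent move:
- Soft: BR = E2, leader payoff 6.
- Moderate: BR = E2, leader payoff 5.
- Aggressive: BR = E4, leader payoff 9.
Among 6, 5, 9, the best is 9 at Aggressive. Subgame-perfect outcome: (Aggressive, E4) with payoffs (9, 10).
For the simultaneous game, intersect best replies.
Incumbent's best replies: E1→Moderate; E2→Soft; E3→Aggressive; E4→Soft.
Entrant's best replies: Soft→E2; Moderate→E2; Aggressive→E4.
Only (Soft, E2) has each player best-responding; Nash payoffs (6, 9).
Entrant earns 10 sequentially versus 9 at the Nash outcome: better off.

better off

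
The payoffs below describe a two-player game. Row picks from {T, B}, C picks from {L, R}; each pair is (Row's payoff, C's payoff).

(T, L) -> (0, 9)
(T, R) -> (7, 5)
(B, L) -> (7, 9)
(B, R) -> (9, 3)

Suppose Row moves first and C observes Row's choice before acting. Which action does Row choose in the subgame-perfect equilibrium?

B

Backward induction with Row moving first.
- T: BR = L, leader payoff 0.
- B: BR = L, leader payoff 7.
Among 0, 7, the best is 7 at B. Subgame-perfect outcome: (B, L) with payoffs (7, 9).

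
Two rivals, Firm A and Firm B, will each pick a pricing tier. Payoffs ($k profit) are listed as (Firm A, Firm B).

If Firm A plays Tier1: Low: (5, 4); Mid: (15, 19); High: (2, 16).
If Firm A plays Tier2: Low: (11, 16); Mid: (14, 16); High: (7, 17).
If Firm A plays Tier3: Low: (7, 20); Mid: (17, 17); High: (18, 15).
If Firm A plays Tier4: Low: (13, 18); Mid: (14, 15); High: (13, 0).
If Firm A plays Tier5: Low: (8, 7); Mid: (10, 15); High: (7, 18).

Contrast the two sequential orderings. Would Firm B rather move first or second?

second

If Firm A leads: Firm B's best replies are Tier1→Mid, Tier2→High, Tier3→Low, Tier4→Low, Tier5→High; Firm A's induced payoffs 15, 7, 7, 13, 7; outcome (Tier1, Mid), payoffs (15, 19).
If Firm B leads: Firm A's best replies are Low→Tier4, Mid→Tier3, High→Tier3; Firm B's induced payoffs 18, 17, 15; outcome (Tier4, Low), payoffs (13, 18).
Firm B gets 18 moving first and 19 moving second, so Firm B prefers to move second.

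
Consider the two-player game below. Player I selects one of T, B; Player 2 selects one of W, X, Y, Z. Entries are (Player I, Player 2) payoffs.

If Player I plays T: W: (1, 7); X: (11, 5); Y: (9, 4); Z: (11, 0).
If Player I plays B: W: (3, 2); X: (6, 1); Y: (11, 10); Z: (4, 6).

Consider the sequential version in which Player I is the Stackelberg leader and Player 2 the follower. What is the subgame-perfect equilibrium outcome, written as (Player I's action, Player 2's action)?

Solve by backward induction (Player I leads).
- T → Player 2 plays W (best of 7, 5, 4, 0); Player I gets 1.
- B → Player 2 plays Y (best of 2, 1, 10, 6); Player I gets 11.
Player I's induced payoffs are 1, 11, so Player I commits to B. Subgame-perfect outcome: (B, Y) with payoffs (11, 10).

(B, Y)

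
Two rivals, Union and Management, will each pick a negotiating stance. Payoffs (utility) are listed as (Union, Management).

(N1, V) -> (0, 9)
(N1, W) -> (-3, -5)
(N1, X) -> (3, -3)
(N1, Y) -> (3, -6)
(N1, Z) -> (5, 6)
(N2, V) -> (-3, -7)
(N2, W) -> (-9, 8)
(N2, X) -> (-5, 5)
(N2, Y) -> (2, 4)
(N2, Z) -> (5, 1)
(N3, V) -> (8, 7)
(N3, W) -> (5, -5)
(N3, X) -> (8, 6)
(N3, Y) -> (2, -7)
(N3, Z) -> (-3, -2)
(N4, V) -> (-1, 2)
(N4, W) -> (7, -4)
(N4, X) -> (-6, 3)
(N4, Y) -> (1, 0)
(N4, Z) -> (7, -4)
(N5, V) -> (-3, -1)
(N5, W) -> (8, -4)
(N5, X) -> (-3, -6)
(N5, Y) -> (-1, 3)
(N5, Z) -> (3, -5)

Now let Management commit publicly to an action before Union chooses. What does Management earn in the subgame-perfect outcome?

Union best-responds to each possible Management move:
- V: Union compares 0, -3, 8, -1, -3 and picks N3; Management would get 7.
- W: Union compares -3, -9, 5, 7, 8 and picks N5; Management would get -4.
- X: Union compares 3, -5, 8, -6, -3 and picks N3; Management would get 6.
- Y: Union compares 3, 2, 2, 1, -1 and picks N1; Management would get -6.
- Z: Union compares 5, 5, -3, 7, 3 and picks N4; Management would get -4.
Maximizing over 7, -4, 6, -6, -4, Management chooses V. Subgame-perfect outcome: (N3, V) with payoffs (8, 7).

7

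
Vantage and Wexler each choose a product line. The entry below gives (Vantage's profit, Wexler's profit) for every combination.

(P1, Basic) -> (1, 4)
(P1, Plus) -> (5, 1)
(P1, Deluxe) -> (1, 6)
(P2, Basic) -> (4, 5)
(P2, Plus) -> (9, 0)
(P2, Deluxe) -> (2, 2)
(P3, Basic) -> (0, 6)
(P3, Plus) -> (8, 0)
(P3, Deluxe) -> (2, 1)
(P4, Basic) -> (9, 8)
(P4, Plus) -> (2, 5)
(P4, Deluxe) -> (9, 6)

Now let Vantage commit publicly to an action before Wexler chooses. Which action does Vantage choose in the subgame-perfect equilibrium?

P4

Backward induction with Vantage moving first.
- P1: BR = Deluxe, leader payoff 1.
- P2: BR = Basic, leader payoff 4.
- P3: BR = Basic, leader payoff 0.
- P4: BR = Basic, leader payoff 9.
Vantage's induced payoffs are 1, 4, 0, 9, so Vantage commits to P4. Subgame-perfect outcome: (P4, Basic) with payoffs (9, 8).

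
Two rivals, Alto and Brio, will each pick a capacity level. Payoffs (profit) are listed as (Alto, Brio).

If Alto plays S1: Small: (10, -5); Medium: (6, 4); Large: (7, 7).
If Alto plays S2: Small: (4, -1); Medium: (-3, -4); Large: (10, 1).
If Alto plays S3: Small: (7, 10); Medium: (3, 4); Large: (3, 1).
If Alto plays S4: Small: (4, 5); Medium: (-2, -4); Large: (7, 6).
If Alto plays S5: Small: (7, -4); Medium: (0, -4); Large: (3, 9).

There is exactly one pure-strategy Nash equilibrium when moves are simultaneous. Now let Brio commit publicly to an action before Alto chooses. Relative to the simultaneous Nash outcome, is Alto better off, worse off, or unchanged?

worse off

Work backward from Alto's decision.
- Small → Alto plays S1 (best of 10, 4, 7, 4, 7); Brio gets -5.
- Medium → Alto plays S1 (best of 6, -3, 3, -2, 0); Brio gets 4.
- Large → Alto plays S2 (best of 7, 10, 3, 7, 3); Brio gets 1.
Maximizing over -5, 4, 1, Brio chooses Medium. Subgame-perfect outcome: (S1, Medium) with payoffs (6, 4).
Under simultaneous play:
Alto's best replies: Small→S1; Medium→S1; Large→S2.
Brio's best replies: S1→Large; S2→Large; S3→Small; S4→Large; S5→Large.
The unique mutual best reply is (S2, Large), giving (10, 1).
Alto earns 6 sequentially versus 10 at the Nash outcome: worse off.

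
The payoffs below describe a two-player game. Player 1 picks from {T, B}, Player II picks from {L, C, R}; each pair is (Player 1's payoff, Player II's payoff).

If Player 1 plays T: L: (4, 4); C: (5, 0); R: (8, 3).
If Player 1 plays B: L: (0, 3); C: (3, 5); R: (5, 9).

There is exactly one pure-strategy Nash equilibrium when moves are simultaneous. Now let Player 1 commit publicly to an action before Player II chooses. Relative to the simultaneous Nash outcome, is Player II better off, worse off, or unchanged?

Work backward from Player II's decision.
- T: Player II compares 4, 0, 3 and picks L; Player 1 would get 4.
- B: Player II compares 3, 5, 9 and picks R; Player 1 would get 5.
Player 1's induced payoffs are 4, 5, so Player 1 commits to B. Subgame-perfect outcome: (B, R) with payoffs (5, 9).
For the simultaneous game, intersect best replies.
Player 1's best replies: L→T; C→T; R→T.
Player II's best replies: T→L; B→R.
Only (T, L) has each player best-responding; Nash payoffs (4, 4).
Player II earns 9 sequentially versus 4 at the Nash outcome: better off.

better off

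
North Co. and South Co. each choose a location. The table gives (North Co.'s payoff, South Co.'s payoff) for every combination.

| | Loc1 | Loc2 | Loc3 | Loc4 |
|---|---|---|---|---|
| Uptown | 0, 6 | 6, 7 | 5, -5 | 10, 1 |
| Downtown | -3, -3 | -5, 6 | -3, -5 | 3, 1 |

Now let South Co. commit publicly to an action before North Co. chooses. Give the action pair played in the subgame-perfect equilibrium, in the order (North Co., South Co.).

(Uptown, Loc2)

Work backward from North Co.'s decision.
- Loc1: North Co. compares 0, -3 and picks Uptown; South Co. would get 6.
- Loc2: North Co. compares 6, -5 and picks Uptown; South Co. would get 7.
- Loc3: North Co. compares 5, -3 and picks Uptown; South Co. would get -5.
- Loc4: North Co. compares 10, 3 and picks Uptown; South Co. would get 1.
South Co.'s induced payoffs are 6, 7, -5, 1, so South Co. commits to Loc2. Subgame-perfect outcome: (Uptown, Loc2) with payoffs (6, 7).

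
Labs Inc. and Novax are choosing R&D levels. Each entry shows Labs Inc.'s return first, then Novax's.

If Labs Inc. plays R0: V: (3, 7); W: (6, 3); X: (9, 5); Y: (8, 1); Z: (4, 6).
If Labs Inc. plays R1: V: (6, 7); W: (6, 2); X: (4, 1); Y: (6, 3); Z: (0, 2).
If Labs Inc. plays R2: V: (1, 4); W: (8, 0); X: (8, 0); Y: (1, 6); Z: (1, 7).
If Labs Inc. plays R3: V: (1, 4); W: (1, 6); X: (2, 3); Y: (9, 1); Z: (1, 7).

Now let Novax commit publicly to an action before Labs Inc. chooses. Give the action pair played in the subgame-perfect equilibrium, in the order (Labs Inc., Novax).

(R1, V)

Labs Inc. best-responds to each possible Novax move:
- V: Labs Inc. compares 3, 6, 1, 1 and picks R1; Novax would get 7.
- W: Labs Inc. compares 6, 6, 8, 1 and picks R2; Novax would get 0.
- X: Labs Inc. compares 9, 4, 8, 2 and picks R0; Novax would get 5.
- Y: Labs Inc. compares 8, 6, 1, 9 and picks R3; Novax would get 1.
- Z: Labs Inc. compares 4, 0, 1, 1 and picks R0; Novax would get 6.
Among 7, 0, 5, 1, 6, the best is 7 at V. Subgame-perfect outcome: (R1, V) with payoffs (6, 7).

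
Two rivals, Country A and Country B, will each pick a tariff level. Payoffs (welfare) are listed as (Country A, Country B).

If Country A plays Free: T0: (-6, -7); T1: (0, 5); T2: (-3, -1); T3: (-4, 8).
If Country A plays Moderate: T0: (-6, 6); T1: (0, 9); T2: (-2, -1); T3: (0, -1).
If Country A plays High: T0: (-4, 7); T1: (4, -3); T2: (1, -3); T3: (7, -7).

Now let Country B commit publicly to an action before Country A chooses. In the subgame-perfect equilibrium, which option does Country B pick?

Country A best-responds to each possible Country B move:
- T0 → Country A plays High (best of -6, -6, -4); Country B gets 7.
- T1 → Country A plays High (best of 0, 0, 4); Country B gets -3.
- T2 → Country A plays High (best of -3, -2, 1); Country B gets -3.
- T3 → Country A plays High (best of -4, 0, 7); Country B gets -7.
Among 7, -3, -3, -7, the best is 7 at T0. Subgame-perfect outcome: (High, T0) with payoffs (-4, 7).

T0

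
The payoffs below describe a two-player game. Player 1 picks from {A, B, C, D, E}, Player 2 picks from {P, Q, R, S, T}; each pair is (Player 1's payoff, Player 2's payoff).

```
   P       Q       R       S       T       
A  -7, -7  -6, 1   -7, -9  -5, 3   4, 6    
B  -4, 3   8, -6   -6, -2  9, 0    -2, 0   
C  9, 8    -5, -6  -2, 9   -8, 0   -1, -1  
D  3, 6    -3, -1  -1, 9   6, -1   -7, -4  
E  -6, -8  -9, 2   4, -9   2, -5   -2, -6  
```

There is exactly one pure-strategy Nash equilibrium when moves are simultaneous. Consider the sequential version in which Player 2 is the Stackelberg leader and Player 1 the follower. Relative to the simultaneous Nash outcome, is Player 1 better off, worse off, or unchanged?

better off

Solve by backward induction (Player 2 leads).
- P: Player 1 compares -7, -4, 9, 3, -6 and picks C; Player 2 would get 8.
- Q: Player 1 compares -6, 8, -5, -3, -9 and picks B; Player 2 would get -6.
- R: Player 1 compares -7, -6, -2, -1, 4 and picks E; Player 2 would get -9.
- S: Player 1 compares -5, 9, -8, 6, 2 and picks B; Player 2 would get 0.
- T: Player 1 compares 4, -2, -1, -7, -2 and picks A; Player 2 would get 6.
Player 2's induced payoffs are 8, -6, -9, 0, 6, so Player 2 commits to P. Subgame-perfect outcome: (C, P) with payoffs (9, 8).
Under simultaneous play:
Player 1's best replies: P→C; Q→B; R→E; S→B; T→A.
Player 2's best replies: A→T; B→P; C→R; D→R; E→Q.
The unique mutual best reply is (A, T), giving (4, 6).
Player 1 earns 9 sequentially versus 4 at the Nash outcome: better off.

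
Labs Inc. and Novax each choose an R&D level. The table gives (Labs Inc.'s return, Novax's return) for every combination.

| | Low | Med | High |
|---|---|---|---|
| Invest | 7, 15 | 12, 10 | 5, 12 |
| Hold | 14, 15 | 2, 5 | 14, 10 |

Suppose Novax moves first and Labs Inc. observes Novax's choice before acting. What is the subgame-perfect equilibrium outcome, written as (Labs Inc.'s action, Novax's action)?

Work backward from Labs Inc.'s decision.
- Low: BR = Hold, leader payoff 15.
- Med: BR = Invest, leader payoff 10.
- High: BR = Hold, leader payoff 10.
Novax's induced payoffs are 15, 10, 10, so Novax commits to Low. Subgame-perfect outcome: (Hold, Low) with payoffs (14, 15).

(Hold, Low)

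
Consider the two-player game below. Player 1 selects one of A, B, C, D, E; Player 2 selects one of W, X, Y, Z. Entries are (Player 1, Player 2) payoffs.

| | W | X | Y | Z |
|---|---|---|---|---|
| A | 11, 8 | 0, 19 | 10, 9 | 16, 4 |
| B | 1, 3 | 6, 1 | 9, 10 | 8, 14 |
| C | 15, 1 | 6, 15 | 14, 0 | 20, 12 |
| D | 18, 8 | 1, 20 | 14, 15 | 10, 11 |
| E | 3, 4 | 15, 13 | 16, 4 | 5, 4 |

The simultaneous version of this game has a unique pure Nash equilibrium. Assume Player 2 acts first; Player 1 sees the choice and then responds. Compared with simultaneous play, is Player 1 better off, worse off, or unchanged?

Backward induction with Player 2 moving first.
- W → Player 1 plays D (best of 11, 1, 15, 18, 3); Player 2 gets 8.
- X → Player 1 plays E (best of 0, 6, 6, 1, 15); Player 2 gets 13.
- Y → Player 1 plays E (best of 10, 9, 14, 14, 16); Player 2 gets 4.
- Z → Player 1 plays C (best of 16, 8, 20, 10, 5); Player 2 gets 12.
Maximizing over 8, 13, 4, 12, Player 2 chooses X. Subgame-perfect outcome: (E, X) with payoffs (15, 13).
Now find the simultaneous Nash equilibrium.
Player 1's best replies: W→D; X→E; Y→E; Z→C.
Player 2's best replies: A→X; B→Z; C→X; D→X; E→X.
The unique mutual best reply is (E, X), giving (15, 13).
Player 1 earns 15 sequentially versus 15 at the Nash outcome: unchanged.

unchanged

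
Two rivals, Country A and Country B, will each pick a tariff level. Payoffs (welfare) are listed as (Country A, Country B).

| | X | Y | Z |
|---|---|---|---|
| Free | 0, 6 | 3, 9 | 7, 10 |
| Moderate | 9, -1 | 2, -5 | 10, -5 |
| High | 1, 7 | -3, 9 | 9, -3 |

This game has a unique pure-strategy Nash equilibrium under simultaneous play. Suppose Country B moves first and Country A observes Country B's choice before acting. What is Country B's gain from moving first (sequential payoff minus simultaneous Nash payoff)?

10

Country A best-responds to each possible Country B move:
- X: BR = Moderate, leader payoff -1.
- Y: BR = Free, leader payoff 9.
- Z: BR = Moderate, leader payoff -5.
Maximizing over -1, 9, -5, Country B chooses Y. Subgame-perfect outcome: (Free, Y) with payoffs (3, 9).
Under simultaneous play:
Country A's best replies: X→Moderate; Y→Free; Z→Moderate.
Country B's best replies: Free→Z; Moderate→X; High→Y.
The unique mutual best reply is (Moderate, X), giving (9, -1).
Country B's commitment gain: 9 − -1 = 10.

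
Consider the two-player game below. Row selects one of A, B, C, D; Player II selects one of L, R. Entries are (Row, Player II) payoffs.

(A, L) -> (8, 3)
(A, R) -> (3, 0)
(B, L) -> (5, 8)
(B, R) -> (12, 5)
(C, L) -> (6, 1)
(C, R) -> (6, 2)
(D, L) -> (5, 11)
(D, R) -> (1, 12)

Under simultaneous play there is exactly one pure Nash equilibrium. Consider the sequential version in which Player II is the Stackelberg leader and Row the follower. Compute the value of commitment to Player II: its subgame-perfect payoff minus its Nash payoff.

Backward induction with Player II moving first.
- L: BR = A, leader payoff 3.
- R: BR = B, leader payoff 5.
Player II's induced payoffs are 3, 5, so Player II commits to R. Subgame-perfect outcome: (B, R) with payoffs (12, 5).
Now find the simultaneous Nash equilibrium.
Row's best replies: L→A; R→B.
Player II's best replies: A→L; B→L; C→R; D→R.
Only (A, L) has each player best-responding; Nash payoffs (8, 3).
Player II's commitment gain: 5 − 3 = 2.

2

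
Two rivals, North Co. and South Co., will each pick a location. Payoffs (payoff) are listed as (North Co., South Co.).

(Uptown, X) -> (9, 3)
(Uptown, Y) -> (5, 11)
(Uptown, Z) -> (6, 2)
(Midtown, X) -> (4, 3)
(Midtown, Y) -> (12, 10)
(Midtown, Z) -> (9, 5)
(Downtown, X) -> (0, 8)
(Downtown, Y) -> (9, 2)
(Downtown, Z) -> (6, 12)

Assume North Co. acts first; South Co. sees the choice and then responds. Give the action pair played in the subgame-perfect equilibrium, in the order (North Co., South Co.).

Solve by backward induction (North Co. leads).
- Uptown: BR = Y, leader payoff 5.
- Midtown: BR = Y, leader payoff 12.
- Downtown: BR = Z, leader payoff 6.
Maximizing over 5, 12, 6, North Co. chooses Midtown. Subgame-perfect outcome: (Midtown, Y) with payoffs (12, 10).

(Midtown, Y)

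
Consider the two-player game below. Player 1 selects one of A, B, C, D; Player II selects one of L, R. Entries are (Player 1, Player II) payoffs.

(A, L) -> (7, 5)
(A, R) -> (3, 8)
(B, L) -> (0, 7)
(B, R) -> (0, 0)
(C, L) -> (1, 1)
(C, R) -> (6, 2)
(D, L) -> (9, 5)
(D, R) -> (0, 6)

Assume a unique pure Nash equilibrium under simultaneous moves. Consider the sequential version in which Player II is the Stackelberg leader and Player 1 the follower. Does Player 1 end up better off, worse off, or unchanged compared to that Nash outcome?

Player 1 best-responds to each possible Player II move:
- L: BR = D, leader payoff 5.
- R: BR = C, leader payoff 2.
Among 5, 2, the best is 5 at L. Subgame-perfect outcome: (D, L) with payoffs (9, 5).
Under simultaneous play:
Player 1's best replies: L→D; R→C.
Player II's best replies: A→R; B→L; C→R; D→R.
The unique mutual best reply is (C, R), giving (6, 2).
Player 1 earns 9 sequentially versus 6 at the Nash outcome: better off.

better off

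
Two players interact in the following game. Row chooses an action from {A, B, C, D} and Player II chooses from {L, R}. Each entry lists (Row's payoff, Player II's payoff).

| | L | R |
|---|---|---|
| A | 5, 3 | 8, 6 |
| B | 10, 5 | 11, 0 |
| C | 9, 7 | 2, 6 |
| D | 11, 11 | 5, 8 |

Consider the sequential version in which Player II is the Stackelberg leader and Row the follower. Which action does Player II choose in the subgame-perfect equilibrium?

L

Solve by backward induction (Player II leads).
- L → Row plays D (best of 5, 10, 9, 11); Player II gets 11.
- R → Row plays B (best of 8, 11, 2, 5); Player II gets 0.
Player II's induced payoffs are 11, 0, so Player II commits to L. Subgame-perfect outcome: (D, L) with payoffs (11, 11).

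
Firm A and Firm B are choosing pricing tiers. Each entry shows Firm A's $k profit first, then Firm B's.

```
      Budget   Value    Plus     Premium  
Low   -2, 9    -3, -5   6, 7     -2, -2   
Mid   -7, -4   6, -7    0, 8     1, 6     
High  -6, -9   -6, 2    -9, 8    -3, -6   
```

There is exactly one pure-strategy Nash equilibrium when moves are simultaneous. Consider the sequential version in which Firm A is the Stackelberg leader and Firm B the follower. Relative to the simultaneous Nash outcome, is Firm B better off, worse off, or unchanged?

Work backward from Firm B's decision.
- Low → Firm B plays Budget (best of 9, -5, 7, -2); Firm A gets -2.
- Mid → Firm B plays Plus (best of -4, -7, 8, 6); Firm A gets 0.
- High → Firm B plays Plus (best of -9, 2, 8, -6); Firm A gets -9.
Among -2, 0, -9, the best is 0 at Mid. Subgame-perfect outcome: (Mid, Plus) with payoffs (0, 8).
Now find the simultaneous Nash equilibrium.
Firm A's best replies: Budget→Low; Value→Mid; Plus→Low; Premium→Mid.
Firm B's best replies: Low→Budget; Mid→Plus; High→Plus.
Only (Low, Budget) has each player best-responding; Nash payoffs (-2, 9).
Firm B earns 8 sequentially versus 9 at the Nash outcome: worse off.

worse off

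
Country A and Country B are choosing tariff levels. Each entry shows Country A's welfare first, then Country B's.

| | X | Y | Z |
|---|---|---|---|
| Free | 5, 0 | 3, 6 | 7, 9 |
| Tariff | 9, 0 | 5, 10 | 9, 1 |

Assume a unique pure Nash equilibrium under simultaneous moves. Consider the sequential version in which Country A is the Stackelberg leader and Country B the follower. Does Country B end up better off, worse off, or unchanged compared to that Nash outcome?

Country B best-responds to each possible Country A move:
- Free → Country B plays Z (best of 0, 6, 9); Country A gets 7.
- Tariff → Country B plays Y (best of 0, 10, 1); Country A gets 5.
Maximizing over 7, 5, Country A chooses Free. Subgame-perfect outcome: (Free, Z) with payoffs (7, 9).
Under simultaneous play:
Country A's best replies: X→Tariff; Y→Tariff; Z→Tariff.
Country B's best replies: Free→Z; Tariff→Y.
Only (Tariff, Y) has each player best-responding; Nash payoffs (5, 10).
Country B earns 9 sequentially versus 10 at the Nash outcome: worse off.

worse off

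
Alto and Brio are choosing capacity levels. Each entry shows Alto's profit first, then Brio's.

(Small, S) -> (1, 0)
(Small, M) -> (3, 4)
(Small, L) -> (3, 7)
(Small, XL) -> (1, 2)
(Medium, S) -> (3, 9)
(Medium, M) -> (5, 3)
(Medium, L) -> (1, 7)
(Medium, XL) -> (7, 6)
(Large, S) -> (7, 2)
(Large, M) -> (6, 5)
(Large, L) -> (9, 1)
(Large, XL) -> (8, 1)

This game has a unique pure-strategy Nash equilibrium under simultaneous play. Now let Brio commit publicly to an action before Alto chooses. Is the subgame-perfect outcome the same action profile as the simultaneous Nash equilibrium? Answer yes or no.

Work backward from Alto's decision.
- S: BR = Large, leader payoff 2.
- M: BR = Large, leader payoff 5.
- L: BR = Large, leader payoff 1.
- XL: BR = Large, leader payoff 1.
Maximizing over 2, 5, 1, 1, Brio chooses M. Subgame-perfect outcome: (Large, M) with payoffs (6, 5).
For the simultaneous game, intersect best replies.
Alto's best replies: S→Large; M→Large; L→Large; XL→Large.
Brio's best replies: Small→L; Medium→S; Large→M.
Only (Large, M) has each player best-responding; Nash payoffs (6, 5).
Sequential outcome (Large, M) coincides with the Nash profile (Large, M).

yes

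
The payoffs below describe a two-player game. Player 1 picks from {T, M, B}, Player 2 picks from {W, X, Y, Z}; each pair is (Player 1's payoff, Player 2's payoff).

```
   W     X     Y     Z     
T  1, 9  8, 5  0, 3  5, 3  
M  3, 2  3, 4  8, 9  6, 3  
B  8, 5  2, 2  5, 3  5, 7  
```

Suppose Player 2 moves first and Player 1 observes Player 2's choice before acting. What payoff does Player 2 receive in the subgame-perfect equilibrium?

Player 1 best-responds to each possible Player 2 move:
- W: BR = B, leader payoff 5.
- X: BR = T, leader payoff 5.
- Y: BR = M, leader payoff 9.
- Z: BR = M, leader payoff 3.
Among 5, 5, 9, 3, the best is 9 at Y. Subgame-perfect outcome: (M, Y) with payoffs (8, 9).

9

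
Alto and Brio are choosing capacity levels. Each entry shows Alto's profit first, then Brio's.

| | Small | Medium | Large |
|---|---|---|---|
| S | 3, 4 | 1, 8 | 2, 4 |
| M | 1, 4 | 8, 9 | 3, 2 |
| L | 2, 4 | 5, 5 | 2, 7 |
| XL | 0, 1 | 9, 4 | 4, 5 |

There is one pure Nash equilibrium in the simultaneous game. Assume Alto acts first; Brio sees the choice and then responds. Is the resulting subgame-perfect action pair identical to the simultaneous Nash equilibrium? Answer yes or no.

Work backward from Brio's decision.
- S: Brio compares 4, 8, 4 and picks Medium; Alto would get 1.
- M: Brio compares 4, 9, 2 and picks Medium; Alto would get 8.
- L: Brio compares 4, 5, 7 and picks Large; Alto would get 2.
- XL: Brio compares 1, 4, 5 and picks Large; Alto would get 4.
Alto's induced payoffs are 1, 8, 2, 4, so Alto commits to M. Subgame-perfect outcome: (M, Medium) with payoffs (8, 9).
Now find the simultaneous Nash equilibrium.
Alto's best replies: Small→S; Medium→XL; Large→XL.
Brio's best replies: S→Medium; M→Medium; L→Large; XL→Large.
The unique mutual best reply is (XL, Large), giving (4, 5).
Sequential outcome (M, Medium) differs from the Nash profile (XL, Large).

no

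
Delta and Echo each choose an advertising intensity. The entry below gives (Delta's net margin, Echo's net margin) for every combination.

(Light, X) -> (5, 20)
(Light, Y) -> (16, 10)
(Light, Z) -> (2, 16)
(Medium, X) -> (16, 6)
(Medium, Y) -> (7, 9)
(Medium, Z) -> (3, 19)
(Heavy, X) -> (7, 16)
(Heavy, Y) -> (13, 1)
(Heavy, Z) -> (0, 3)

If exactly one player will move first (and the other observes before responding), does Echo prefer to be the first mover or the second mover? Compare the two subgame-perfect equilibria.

If Delta leads: Echo's best replies are Light→X, Medium→Z, Heavy→X; Delta's induced payoffs 5, 3, 7; outcome (Heavy, X), payoffs (7, 16).
If Echo leads: Delta's best replies are X→Medium, Y→Light, Z→Medium; Echo's induced payoffs 6, 10, 19; outcome (Medium, Z), payoffs (3, 19).
Echo gets 19 moving first and 16 moving second, so Echo prefers to move first.

first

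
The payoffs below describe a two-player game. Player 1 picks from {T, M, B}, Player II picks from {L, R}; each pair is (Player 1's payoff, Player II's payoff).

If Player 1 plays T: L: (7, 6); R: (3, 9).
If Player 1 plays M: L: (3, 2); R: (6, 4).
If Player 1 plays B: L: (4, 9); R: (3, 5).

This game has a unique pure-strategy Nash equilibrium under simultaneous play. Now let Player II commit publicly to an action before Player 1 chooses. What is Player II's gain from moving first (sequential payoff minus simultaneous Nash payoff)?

Backward induction with Player II moving first.
- L: BR = T, leader payoff 6.
- R: BR = M, leader payoff 4.
Player II's induced payoffs are 6, 4, so Player II commits to L. Subgame-perfect outcome: (T, L) with payoffs (7, 6).
For the simultaneous game, intersect best replies.
Player 1's best replies: L→T; R→M.
Player II's best replies: T→R; M→R; B→L.
The unique mutual best reply is (M, R), giving (6, 4).
Player II's commitment gain: 6 − 4 = 2.

2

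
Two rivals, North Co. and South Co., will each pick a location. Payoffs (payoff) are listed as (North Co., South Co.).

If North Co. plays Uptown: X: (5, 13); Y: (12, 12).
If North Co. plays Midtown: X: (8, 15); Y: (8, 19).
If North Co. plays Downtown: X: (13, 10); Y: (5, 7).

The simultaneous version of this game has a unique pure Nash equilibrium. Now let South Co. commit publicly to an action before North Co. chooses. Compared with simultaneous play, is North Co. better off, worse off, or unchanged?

worse off

Backward induction with South Co. moving first.
- X: BR = Downtown, leader payoff 10.
- Y: BR = Uptown, leader payoff 12.
Maximizing over 10, 12, South Co. chooses Y. Subgame-perfect outcome: (Uptown, Y) with payoffs (12, 12).
Now find the simultaneous Nash equilibrium.
North Co.'s best replies: X→Downtown; Y→Uptown.
South Co.'s best replies: Uptown→X; Midtown→Y; Downtown→X.
The unique mutual best reply is (Downtown, X), giving (13, 10).
North Co. earns 12 sequentially versus 13 at the Nash outcome: worse off.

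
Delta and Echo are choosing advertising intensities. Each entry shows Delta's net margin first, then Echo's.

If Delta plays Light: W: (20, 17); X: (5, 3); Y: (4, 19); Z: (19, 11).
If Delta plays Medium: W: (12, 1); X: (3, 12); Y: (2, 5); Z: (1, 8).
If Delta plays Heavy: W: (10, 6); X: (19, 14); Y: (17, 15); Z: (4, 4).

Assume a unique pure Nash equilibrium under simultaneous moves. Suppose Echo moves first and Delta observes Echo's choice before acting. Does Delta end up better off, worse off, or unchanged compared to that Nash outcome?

Solve by backward induction (Echo leads).
- W → Delta plays Light (best of 20, 12, 10); Echo gets 17.
- X → Delta plays Heavy (best of 5, 3, 19); Echo gets 14.
- Y → Delta plays Heavy (best of 4, 2, 17); Echo gets 15.
- Z → Delta plays Light (best of 19, 1, 4); Echo gets 11.
Maximizing over 17, 14, 15, 11, Echo chooses W. Subgame-perfect outcome: (Light, W) with payoffs (20, 17).
Under simultaneous play:
Delta's best replies: W→Light; X→Heavy; Y→Heavy; Z→Light.
Echo's best replies: Light→Y; Medium→X; Heavy→Y.
The unique mutual best reply is (Heavy, Y), giving (17, 15).
Delta earns 20 sequentially versus 17 at the Nash outcome: better off.

better off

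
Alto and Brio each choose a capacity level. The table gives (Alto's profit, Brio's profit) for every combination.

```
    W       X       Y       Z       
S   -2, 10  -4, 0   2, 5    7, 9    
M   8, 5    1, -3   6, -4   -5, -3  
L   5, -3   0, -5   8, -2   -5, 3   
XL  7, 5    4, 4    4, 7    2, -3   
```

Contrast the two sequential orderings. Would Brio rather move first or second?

first

If Alto leads: Brio's best replies are S→W, M→W, L→Z, XL→Y; Alto's induced payoffs -2, 8, -5, 4; outcome (M, W), payoffs (8, 5).
If Brio leads: Alto's best replies are W→M, X→XL, Y→L, Z→S; Brio's induced payoffs 5, 4, -2, 9; outcome (S, Z), payoffs (7, 9).
Brio gets 9 moving first and 5 moving second, so Brio prefers to move first.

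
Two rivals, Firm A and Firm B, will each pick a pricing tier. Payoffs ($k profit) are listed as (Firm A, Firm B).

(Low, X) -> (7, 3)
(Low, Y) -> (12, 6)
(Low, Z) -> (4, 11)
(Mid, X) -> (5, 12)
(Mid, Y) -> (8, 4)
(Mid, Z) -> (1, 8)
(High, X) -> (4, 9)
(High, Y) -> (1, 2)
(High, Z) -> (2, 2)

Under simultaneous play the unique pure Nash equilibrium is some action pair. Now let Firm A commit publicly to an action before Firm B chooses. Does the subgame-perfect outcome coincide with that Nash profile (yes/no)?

Backward induction with Firm A moving first.
- Low → Firm B plays Z (best of 3, 6, 11); Firm A gets 4.
- Mid → Firm B plays X (best of 12, 4, 8); Firm A gets 5.
- High → Firm B plays X (best of 9, 2, 2); Firm A gets 4.
Firm A's induced payoffs are 4, 5, 4, so Firm A commits to Mid. Subgame-perfect outcome: (Mid, X) with payoffs (5, 12).
Now find the simultaneous Nash equilibrium.
Firm A's best replies: X→Low; Y→Low; Z→Low.
Firm B's best replies: Low→Z; Mid→X; High→X.
The unique mutual best reply is (Low, Z), giving (4, 11).
Sequential outcome (Mid, X) differs from the Nash profile (Low, Z).

no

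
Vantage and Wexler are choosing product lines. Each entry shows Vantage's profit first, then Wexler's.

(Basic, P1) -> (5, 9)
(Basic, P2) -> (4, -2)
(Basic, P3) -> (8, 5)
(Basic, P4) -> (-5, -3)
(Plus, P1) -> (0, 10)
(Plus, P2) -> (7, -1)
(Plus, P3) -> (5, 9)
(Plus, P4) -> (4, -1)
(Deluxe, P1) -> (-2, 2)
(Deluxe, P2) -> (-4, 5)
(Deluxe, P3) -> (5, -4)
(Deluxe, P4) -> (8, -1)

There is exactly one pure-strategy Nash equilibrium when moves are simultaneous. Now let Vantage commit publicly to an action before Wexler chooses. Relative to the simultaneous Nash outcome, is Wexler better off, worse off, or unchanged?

unchanged

Solve by backward induction (Vantage leads).
- Basic → Wexler plays P1 (best of 9, -2, 5, -3); Vantage gets 5.
- Plus → Wexler plays P1 (best of 10, -1, 9, -1); Vantage gets 0.
- Deluxe → Wexler plays P2 (best of 2, 5, -4, -1); Vantage gets -4.
Among 5, 0, -4, the best is 5 at Basic. Subgame-perfect outcome: (Basic, P1) with payoffs (5, 9).
Now find the simultaneous Nash equilibrium.
Vantage's best replies: P1→Basic; P2→Plus; P3→Basic; P4→Deluxe.
Wexler's best replies: Basic→P1; Plus→P1; Deluxe→P2.
Only (Basic, P1) has each player best-responding; Nash payoffs (5, 9).
Wexler earns 9 sequentially versus 9 at the Nash outcome: unchanged.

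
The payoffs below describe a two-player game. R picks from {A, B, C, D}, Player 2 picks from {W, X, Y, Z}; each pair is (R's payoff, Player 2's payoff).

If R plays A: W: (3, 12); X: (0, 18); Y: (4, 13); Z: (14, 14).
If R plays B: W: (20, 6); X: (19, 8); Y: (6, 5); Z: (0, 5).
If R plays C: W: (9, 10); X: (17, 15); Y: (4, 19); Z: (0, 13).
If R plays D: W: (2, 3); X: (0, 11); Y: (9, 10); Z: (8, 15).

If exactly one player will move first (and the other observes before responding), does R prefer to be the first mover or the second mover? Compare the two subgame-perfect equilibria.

first

If R leads: Player 2's best replies are A→X, B→X, C→Y, D→Z; R's induced payoffs 0, 19, 4, 8; outcome (B, X), payoffs (19, 8).
If Player 2 leads: R's best replies are W→B, X→B, Y→D, Z→A; Player 2's induced payoffs 6, 8, 10, 14; outcome (A, Z), payoffs (14, 14).
R gets 19 moving first and 14 moving second, so R prefers to move first.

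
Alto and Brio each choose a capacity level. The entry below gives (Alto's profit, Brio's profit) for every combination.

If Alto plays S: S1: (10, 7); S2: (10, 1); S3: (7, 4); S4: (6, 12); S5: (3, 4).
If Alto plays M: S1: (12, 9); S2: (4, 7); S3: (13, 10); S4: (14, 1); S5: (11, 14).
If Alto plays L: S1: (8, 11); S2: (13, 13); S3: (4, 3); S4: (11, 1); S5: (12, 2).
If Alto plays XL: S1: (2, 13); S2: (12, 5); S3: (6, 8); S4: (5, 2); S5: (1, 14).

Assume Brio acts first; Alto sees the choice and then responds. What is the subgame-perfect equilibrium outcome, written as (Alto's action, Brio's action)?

(L, S2)

Backward induction with Brio moving first.
- S1: Alto compares 10, 12, 8, 2 and picks M; Brio would get 9.
- S2: Alto compares 10, 4, 13, 12 and picks L; Brio would get 13.
- S3: Alto compares 7, 13, 4, 6 and picks M; Brio would get 10.
- S4: Alto compares 6, 14, 11, 5 and picks M; Brio would get 1.
- S5: Alto compares 3, 11, 12, 1 and picks L; Brio would get 2.
Brio's induced payoffs are 9, 13, 10, 1, 2, so Brio commits to S2. Subgame-perfect outcome: (L, S2) with payoffs (13, 13).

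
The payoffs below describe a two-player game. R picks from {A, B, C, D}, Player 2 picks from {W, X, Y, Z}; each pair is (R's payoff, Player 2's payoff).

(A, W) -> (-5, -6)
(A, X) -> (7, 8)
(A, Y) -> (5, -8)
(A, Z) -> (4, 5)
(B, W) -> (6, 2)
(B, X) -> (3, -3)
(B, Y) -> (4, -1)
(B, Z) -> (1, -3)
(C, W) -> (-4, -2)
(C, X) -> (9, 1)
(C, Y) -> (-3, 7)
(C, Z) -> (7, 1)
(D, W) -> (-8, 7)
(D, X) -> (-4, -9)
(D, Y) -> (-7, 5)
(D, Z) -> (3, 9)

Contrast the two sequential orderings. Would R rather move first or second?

If R leads: Player 2's best replies are A→X, B→W, C→Y, D→Z; R's induced payoffs 7, 6, -3, 3; outcome (A, X), payoffs (7, 8).
If Player 2 leads: R's best replies are W→B, X→C, Y→A, Z→C; Player 2's induced payoffs 2, 1, -8, 1; outcome (B, W), payoffs (6, 2).
R gets 7 moving first and 6 moving second, so R prefers to move first.

first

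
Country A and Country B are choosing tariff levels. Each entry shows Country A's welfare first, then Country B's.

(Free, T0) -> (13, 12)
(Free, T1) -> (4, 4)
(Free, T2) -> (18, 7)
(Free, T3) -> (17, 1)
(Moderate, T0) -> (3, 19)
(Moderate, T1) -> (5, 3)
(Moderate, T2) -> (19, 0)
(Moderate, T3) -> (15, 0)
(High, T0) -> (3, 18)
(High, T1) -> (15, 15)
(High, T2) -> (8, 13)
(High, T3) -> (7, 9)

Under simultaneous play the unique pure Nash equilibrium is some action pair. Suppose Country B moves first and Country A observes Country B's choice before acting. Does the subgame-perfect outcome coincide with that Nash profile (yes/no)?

Work backward from Country A's decision.
- T0: Country A compares 13, 3, 3 and picks Free; Country B would get 12.
- T1: Country A compares 4, 5, 15 and picks High; Country B would get 15.
- T2: Country A compares 18, 19, 8 and picks Moderate; Country B would get 0.
- T3: Country A compares 17, 15, 7 and picks Free; Country B would get 1.
Among 12, 15, 0, 1, the best is 15 at T1. Subgame-perfect outcome: (High, T1) with payoffs (15, 15).
Now find the simultaneous Nash equilibrium.
Country A's best replies: T0→Free; T1→High; T2→Moderate; T3→Free.
Country B's best replies: Free→T0; Moderate→T0; High→T0.
The unique mutual best reply is (Free, T0), giving (13, 12).
Sequential outcome (High, T1) differs from the Nash profile (Free, T0).

no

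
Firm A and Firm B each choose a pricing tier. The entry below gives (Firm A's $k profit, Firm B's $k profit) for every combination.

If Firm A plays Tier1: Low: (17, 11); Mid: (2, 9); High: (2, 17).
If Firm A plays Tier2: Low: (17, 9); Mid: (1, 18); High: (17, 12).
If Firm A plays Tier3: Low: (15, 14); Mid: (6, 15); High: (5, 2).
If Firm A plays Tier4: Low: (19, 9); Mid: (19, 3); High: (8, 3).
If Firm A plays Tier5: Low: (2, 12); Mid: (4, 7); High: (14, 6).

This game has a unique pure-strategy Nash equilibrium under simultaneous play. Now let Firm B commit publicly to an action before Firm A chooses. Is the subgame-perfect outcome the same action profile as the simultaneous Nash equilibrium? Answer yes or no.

Work backward from Firm A's decision.
- Low → Firm A plays Tier4 (best of 17, 17, 15, 19, 2); Firm B gets 9.
- Mid → Firm A plays Tier4 (best of 2, 1, 6, 19, 4); Firm B gets 3.
- High → Firm A plays Tier2 (best of 2, 17, 5, 8, 14); Firm B gets 12.
Firm B's induced payoffs are 9, 3, 12, so Firm B commits to High. Subgame-perfect outcome: (Tier2, High) with payoffs (17, 12).
Under simultaneous play:
Firm A's best replies: Low→Tier4; Mid→Tier4; High→Tier2.
Firm B's best replies: Tier1→High; Tier2→Mid; Tier3→Mid; Tier4→Low; Tier5→Low.
Only (Tier4, Low) has each player best-responding; Nash payoffs (19, 9).
Sequential outcome (Tier2, High) differs from the Nash profile (Tier4, Low).

no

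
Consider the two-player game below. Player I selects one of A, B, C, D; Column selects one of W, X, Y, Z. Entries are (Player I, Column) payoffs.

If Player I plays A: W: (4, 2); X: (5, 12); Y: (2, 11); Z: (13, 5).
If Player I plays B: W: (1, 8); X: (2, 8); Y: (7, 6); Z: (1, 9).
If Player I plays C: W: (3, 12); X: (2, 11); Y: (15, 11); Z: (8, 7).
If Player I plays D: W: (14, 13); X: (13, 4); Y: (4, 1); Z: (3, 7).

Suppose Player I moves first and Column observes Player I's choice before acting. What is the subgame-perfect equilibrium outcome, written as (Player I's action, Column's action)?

(D, W)

Work backward from Column's decision.
- A: Column compares 2, 12, 11, 5 and picks X; Player I would get 5.
- B: Column compares 8, 8, 6, 9 and picks Z; Player I would get 1.
- C: Column compares 12, 11, 11, 7 and picks W; Player I would get 3.
- D: Column compares 13, 4, 1, 7 and picks W; Player I would get 14.
Among 5, 1, 3, 14, the best is 14 at D. Subgame-perfect outcome: (D, W) with payoffs (14, 13).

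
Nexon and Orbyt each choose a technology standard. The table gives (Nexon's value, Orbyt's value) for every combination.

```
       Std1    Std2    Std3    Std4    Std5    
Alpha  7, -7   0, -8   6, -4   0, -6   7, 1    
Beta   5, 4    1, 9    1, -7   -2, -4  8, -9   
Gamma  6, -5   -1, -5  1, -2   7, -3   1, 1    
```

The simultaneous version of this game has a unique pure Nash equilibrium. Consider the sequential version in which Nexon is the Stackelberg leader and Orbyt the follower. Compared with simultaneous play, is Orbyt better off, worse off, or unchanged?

worse off

Orbyt best-responds to each possible Nexon move:
- Alpha: Orbyt compares -7, -8, -4, -6, 1 and picks Std5; Nexon would get 7.
- Beta: Orbyt compares 4, 9, -7, -4, -9 and picks Std2; Nexon would get 1.
- Gamma: Orbyt compares -5, -5, -2, -3, 1 and picks Std5; Nexon would get 1.
Nexon's induced payoffs are 7, 1, 1, so Nexon commits to Alpha. Subgame-perfect outcome: (Alpha, Std5) with payoffs (7, 1).
Now find the simultaneous Nash equilibrium.
Nexon's best replies: Std1→Alpha; Std2→Beta; Std3→Alpha; Std4→Gamma; Std5→Beta.
Orbyt's best replies: Alpha→Std5; Beta→Std2; Gamma→Std5.
Only (Beta, Std2) has each player best-responding; Nash payoffs (1, 9).
Orbyt earns 1 sequentially versus 9 at the Nash outcome: worse off.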